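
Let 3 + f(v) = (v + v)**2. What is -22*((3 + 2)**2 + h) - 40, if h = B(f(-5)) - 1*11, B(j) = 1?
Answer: -370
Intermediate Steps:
f(v) = -3 + 4*v**2 (f(v) = -3 + (v + v)**2 = -3 + (2*v)**2 = -3 + 4*v**2)
h = -10 (h = 1 - 1*11 = 1 - 11 = -10)
-22*((3 + 2)**2 + h) - 40 = -22*((3 + 2)**2 - 10) - 40 = -22*(5**2 - 10) - 40 = -22*(25 - 10) - 40 = -22*15 - 40 = -330 - 40 = -370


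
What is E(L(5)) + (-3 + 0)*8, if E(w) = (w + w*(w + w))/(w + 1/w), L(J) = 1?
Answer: -45/2 ≈ -22.500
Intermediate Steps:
E(w) = (w + 2*w**2)/(w + 1/w) (E(w) = (w + w*(2*w))/(w + 1/w) = (w + 2*w**2)/(w + 1/w))
E(L(5)) + (-3 + 0)*8 = 1**2*(1 + 2*1)/(1 + 1**2) + (-3 + 0)*8 = 1*(1 + 2)/(1 + 1) - 3*8 = 1*3/2 - 24 = 1*(1/2)*3 - 24 = 3/2 - 24 = -45/2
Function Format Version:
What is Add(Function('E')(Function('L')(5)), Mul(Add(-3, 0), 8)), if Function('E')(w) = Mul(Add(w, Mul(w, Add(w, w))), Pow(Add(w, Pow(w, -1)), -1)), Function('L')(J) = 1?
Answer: Rational(-45, 2) ≈ -22.500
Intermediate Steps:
Function('E')(w) = Mul(Pow(Add(w, Pow(w, -1)), -1), Add(w, Mul(2, Pow(w, 2)))) (Function('E')(w) = Mul(Add(w, Mul(w, Mul(2, w))), Pow(Add(w, Pow(w, -1)), -1)) = Mul(Add(w, Mul(2, Pow(w, 2))), Pow(Add(w, Pow(w, -1)), -1)) = Mul(Pow(Add(w, Pow(w, -1)), -1), Add(w, Mul(2, Pow(w, 2)))))
Add(Function('E')(Function('L')(5)), Mul(Add(-3, 0), 8)) = Add(Mul(Pow(1, 2), Pow(Add(1, Pow(1, 2)), -1), Add(1, Mul(2, 1))), Mul(Add(-3, 0), 8)) = Add(Mul(1, Pow(Add(1, 1), -1), Add(1, 2)), Mul(-3, 8)) = Add(Mul(1, Pow(2, -1), 3), -24) = Add(Mul(1, Rational(1, 2), 3), -24) = Add(Rational(3, 2), -24) = Rational(-45, 2)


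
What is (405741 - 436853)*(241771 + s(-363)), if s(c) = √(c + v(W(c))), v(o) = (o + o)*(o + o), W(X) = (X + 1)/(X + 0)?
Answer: -7521979352 - 31112*I*√47307971/363 ≈ -7.522e+9 - 5.8951e+5*I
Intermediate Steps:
W(X) = (1 + X)/X
v(o) = 4*o² (v(o) = (2*o)*(2*o) = 4*o²)
s(c) = √(c + 4*(1 + c)²/c²) (s(c) = √(c + 4*((1 + c)/c)²) = √(c + 4*((1 + c)²/c²)) = √(c + 4*(1 + c)²/c²))
(405741 - 436853)*(241771 + s(-363)) = (405741 - 436853)*(241771 + √(4 - 363 + 4/(-363)² + 8/(-363))) = -31112*(241771 + √(4 - 363 + 4*(1/131769) + 8*(-1/363))) = -31112*(241771 + √(4 - 363 + 4/131769 - 8/363)) = -31112*(241771 + √(-47307971/131769)) = -31112*(241771 + I*√47307971/363) = -7521979352 - 31112*I*√47307971/363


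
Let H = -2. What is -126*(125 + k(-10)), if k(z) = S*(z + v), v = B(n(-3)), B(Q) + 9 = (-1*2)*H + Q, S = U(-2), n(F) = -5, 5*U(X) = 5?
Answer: -13230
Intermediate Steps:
U(X) = 1 (U(X) = (1/5)*5 = 1)
S = 1
B(Q) = -5 + Q (B(Q) = -9 + (-1*2*(-2) + Q) = -9 + (-2*(-2) + Q) = -9 + (4 + Q) = -5 + Q)
v = -10 (v = -5 - 5 = -10)
k(z) = -10 + z (k(z) = 1*(z - 10) = 1*(-10 + z) = -10 + z)
-126*(125 + k(-10)) = -126*(125 + (-10 - 10)) = -126*(125 - 20) = -126*105 = -13230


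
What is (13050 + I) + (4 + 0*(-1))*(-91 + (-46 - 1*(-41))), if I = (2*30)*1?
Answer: 12726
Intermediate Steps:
I = 60 (I = 60*1 = 60)
(13050 + I) + (4 + 0*(-1))*(-91 + (-46 - 1*(-41))) = (13050 + 60) + (4 + 0*(-1))*(-91 + (-46 - 1*(-41))) = 13110 + (4 + 0)*(-91 + (-46 + 41)) = 13110 + 4*(-91 - 5) = 13110 + 4*(-96) = 13110 - 384 = 12726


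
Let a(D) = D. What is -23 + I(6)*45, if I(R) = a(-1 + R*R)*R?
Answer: 9427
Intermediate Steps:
I(R) = R*(-1 + R**2) (I(R) = (-1 + R*R)*R = (-1 + R**2)*R = R*(-1 + R**2))
-23 + I(6)*45 = -23 + (6**3 - 1*6)*45 = -23 + (216 - 6)*45 = -23 + 210*45 = -23 + 9450 = 9427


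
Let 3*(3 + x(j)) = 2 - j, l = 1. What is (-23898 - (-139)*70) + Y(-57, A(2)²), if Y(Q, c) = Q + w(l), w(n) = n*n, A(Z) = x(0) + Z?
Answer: -14224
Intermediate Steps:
x(j) = -7/3 - j/3 (x(j) = -3 + (2 - j)/3 = -3 + (⅔ - j/3) = -7/3 - j/3)
A(Z) = -7/3 + Z (A(Z) = (-7/3 - ⅓*0) + Z = (-7/3 + 0) + Z = -7/3 + Z)
w(n) = n²
Y(Q, c) = 1 + Q (Y(Q, c) = Q + 1² = Q + 1 = 1 + Q)
(-23898 - (-139)*70) + Y(-57, A(2)²) = (-23898 - (-139)*70) + (1 - 57) = (-23898 - 1*(-9730)) - 56 = (-23898 + 9730) - 56 = -14168 - 56 = -14224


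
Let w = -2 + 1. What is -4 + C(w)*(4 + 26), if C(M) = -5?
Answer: -154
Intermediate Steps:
w = -1
-4 + C(w)*(4 + 26) = -4 - 5*(4 + 26) = -4 - 5*30 = -4 - 150 = -154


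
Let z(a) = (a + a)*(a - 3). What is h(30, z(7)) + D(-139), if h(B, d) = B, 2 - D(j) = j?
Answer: 171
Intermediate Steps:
z(a) = 2*a*(-3 + a) (z(a) = (2*a)*(-3 + a) = 2*a*(-3 + a))
D(j) = 2 - j
h(30, z(7)) + D(-139) = 30 + (2 - 1*(-139)) = 30 + (2 + 139) = 30 + 141 = 171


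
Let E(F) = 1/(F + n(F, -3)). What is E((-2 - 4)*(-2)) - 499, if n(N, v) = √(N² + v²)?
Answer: -1501/3 + √17/3 ≈ -498.96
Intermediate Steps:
E(F) = 1/(F + √(9 + F²)) (E(F) = 1/(F + √(F² + (-3)²)) = 1/(F + √(F² + 9)) = 1/(F + √(9 + F²)))
E((-2 - 4)*(-2)) - 499 = 1/((-2 - 4)*(-2) + √(9 + ((-2 - 4)*(-2))²)) - 499 = 1/(-6*(-2) + √(9 + (-6*(-2))²)) - 499 = 1/(12 + √(9 + 12²)) - 499 = 1/(12 + √(9 + 144)) - 499 = 1/(12 + √153) - 499 = 1/(12 + 3*√17) - 499 = -499 + 1/(12 + 3*√17)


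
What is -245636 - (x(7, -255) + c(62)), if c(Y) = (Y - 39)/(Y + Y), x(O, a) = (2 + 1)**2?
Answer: -30460003/124 ≈ -2.4565e+5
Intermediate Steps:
x(O, a) = 9 (x(O, a) = 3**2 = 9)
c(Y) = (-39 + Y)/(2*Y) (c(Y) = (-39 + Y)/((2*Y)) = (-39 + Y)*(1/(2*Y)) = (-39 + Y)/(2*Y))
-245636 - (x(7, -255) + c(62)) = -245636 - (9 + (1/2)*(-39 + 62)/62) = -245636 - (9 + (1/2)*(1/62)*23) = -245636 - (9 + 23/124) = -245636 - 1*1139/124 = -245636 - 1139/124 = -30460003/124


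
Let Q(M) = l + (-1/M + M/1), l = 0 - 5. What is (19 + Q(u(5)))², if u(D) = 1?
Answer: 196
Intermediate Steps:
l = -5
Q(M) = -5 + M - 1/M (Q(M) = -5 + (-1/M + M/1) = -5 + (-1/M + M*1) = -5 + (-1/M + M) = -5 + (M - 1/M) = -5 + M - 1/M)
(19 + Q(u(5)))² = (19 + (-5 + 1 - 1/1))² = (19 + (-5 + 1 - 1*1))² = (19 + (-5 + 1 - 1))² = (19 - 5)² = 14² = 196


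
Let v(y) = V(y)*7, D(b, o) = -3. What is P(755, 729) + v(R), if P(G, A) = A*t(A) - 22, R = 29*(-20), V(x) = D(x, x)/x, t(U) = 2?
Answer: 832901/580 ≈ 1436.0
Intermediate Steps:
V(x) = -3/x
R = -580
P(G, A) = -22 + 2*A (P(G, A) = A*2 - 22 = 2*A - 22 = -22 + 2*A)
v(y) = -21/y (v(y) = -3/y*7 = -21/y)
P(755, 729) + v(R) = (-22 + 2*729) - 21/(-580) = (-22 + 1458) - 21*(-1/580) = 1436 + 21/580 = 832901/580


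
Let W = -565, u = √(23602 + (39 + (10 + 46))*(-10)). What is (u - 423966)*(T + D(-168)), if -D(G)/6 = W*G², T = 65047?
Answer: -40592373258162 + 191488814*√5663 ≈ -4.0578e+13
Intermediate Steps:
u = 2*√5663 (u = √(23602 + (39 + 56)*(-10)) = √(23602 + 95*(-10)) = √(23602 - 950) = √22652 = 2*√5663 ≈ 150.51)
D(G) = 3390*G² (D(G) = -(-3390)*G² = 3390*G²)
(u - 423966)*(T + D(-168)) = (2*√5663 - 423966)*(65047 + 3390*(-168)²) = (-423966 + 2*√5663)*(65047 + 3390*28224) = (-423966 + 2*√5663)*(65047 + 95679360) = (-423966 + 2*√5663)*95744407 = -40592373258162 + 191488814*√5663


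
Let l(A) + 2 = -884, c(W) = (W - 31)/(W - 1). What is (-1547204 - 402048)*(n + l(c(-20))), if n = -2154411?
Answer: 4201216987844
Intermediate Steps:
c(W) = (-31 + W)/(-1 + W)
l(A) = -886 (l(A) = -2 - 884 = -886)
(-1547204 - 402048)*(n + l(c(-20))) = (-1547204 - 402048)*(-2154411 - 886) = -1949252*(-2155297) = 4201216987844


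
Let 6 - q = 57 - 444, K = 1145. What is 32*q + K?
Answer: 13721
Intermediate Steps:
q = 393 (q = 6 - (57 - 444) = 6 - 1*(-387) = 6 + 387 = 393)
32*q + K = 32*393 + 1145 = 12576 + 1145 = 13721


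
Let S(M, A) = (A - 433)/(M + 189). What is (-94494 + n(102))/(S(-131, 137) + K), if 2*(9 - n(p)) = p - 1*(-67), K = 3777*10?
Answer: -5485031/2190364 ≈ -2.5042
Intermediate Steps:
K = 37770
S(M, A) = (-433 + A)/(189 + M)
n(p) = -49/2 - p/2 (n(p) = 9 - (p - 1*(-67))/2 = 9 - (p + 67)/2 = 9 - (67 + p)/2 = 9 + (-67/2 - p/2) = -49/2 - p/2)
(-94494 + n(102))/(S(-131, 137) + K) = (-94494 + (-49/2 - ½*102))/((-433 + 137)/(189 - 131) + 37770) = (-94494 + (-49/2 - 51))/(-296/58 + 37770) = (-94494 - 151/2)/((1/58)*(-296) + 37770) = -189139/(2*(-148/29 + 37770)) = -189139/(2*1095182/29) = -189139/2*29/1095182 = -5485031/2190364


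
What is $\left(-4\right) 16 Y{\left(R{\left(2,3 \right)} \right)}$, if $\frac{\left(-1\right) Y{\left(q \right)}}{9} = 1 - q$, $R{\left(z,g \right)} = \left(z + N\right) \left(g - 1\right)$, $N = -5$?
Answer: $4032$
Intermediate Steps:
$R{\left(z,g \right)} = \left(-1 + g\right) \left(-5 + z\right)$ ($R{\left(z,g \right)} = \left(z - 5\right) \left(g - 1\right) = \left(-5 + z\right) \left(-1 + g\right) = \left(-1 + g\right) \left(-5 + z\right)$)
$Y{\left(q \right)} = -9 + 9 q$ ($Y{\left(q \right)} = - 9 \left(1 - q\right) = -9 + 9 q$)
$\left(-4\right) 16 Y{\left(R{\left(2,3 \right)} \right)} = \left(-4\right) 16 \left(-9 + 9 \left(5 - 2 - 15 + 3 \cdot 2\right)\right) = - 64 \left(-9 + 9 \left(5 - 2 - 15 + 6\right)\right) = - 64 \left(-9 + 9 \left(-6\right)\right) = - 64 \left(-9 - 54\right) = \left(-64\right) \left(-63\right) = 4032$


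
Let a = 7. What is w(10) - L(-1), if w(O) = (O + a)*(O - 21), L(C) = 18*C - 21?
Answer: -148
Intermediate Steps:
L(C) = -21 + 18*C
w(O) = (-21 + O)*(7 + O) (w(O) = (O + 7)*(O - 21) = (7 + O)*(-21 + O) = (-21 + O)*(7 + O))
w(10) - L(-1) = (-147 + 10² - 14*10) - (-21 + 18*(-1)) = (-147 + 100 - 140) - (-21 - 18) = -187 - 1*(-39) = -187 + 39 = -148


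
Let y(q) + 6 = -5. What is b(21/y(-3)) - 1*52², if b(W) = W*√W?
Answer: -2704 - 21*I*√231/121 ≈ -2704.0 - 2.6378*I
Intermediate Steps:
y(q) = -11 (y(q) = -6 - 5 = -11)
b(W) = W^(3/2)
b(21/y(-3)) - 1*52² = (21/(-11))^(3/2) - 1*52² = (21*(-1/11))^(3/2) - 1*2704 = (-21/11)^(3/2) - 2704 = -21*I*√231/121 - 2704 = -2704 - 21*I*√231/121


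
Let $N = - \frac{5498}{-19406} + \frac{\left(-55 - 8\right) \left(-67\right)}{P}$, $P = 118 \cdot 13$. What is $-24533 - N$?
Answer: $- \frac{365204207595}{14884402} \approx -24536.0$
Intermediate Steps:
$P = 1534$
$N = \frac{45173329}{14884402}$ ($N = - \frac{5498}{-19406} + \frac{\left(-55 - 8\right) \left(-67\right)}{1534} = \left(-5498\right) \left(- \frac{1}{19406}\right) + \left(-63\right) \left(-67\right) \frac{1}{1534} = \frac{2749}{9703} + 4221 \cdot \frac{1}{1534} = \frac{2749}{9703} + \frac{4221}{1534} = \frac{45173329}{14884402} \approx 3.0349$)
$-24533 - N = -24533 - \frac{45173329}{14884402} = - \frac{365204207595}{14884402}$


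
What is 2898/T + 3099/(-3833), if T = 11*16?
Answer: 5281305/337304 ≈ 15.657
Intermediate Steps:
T = 176
2898/T + 3099/(-3833) = 2898/176 + 3099/(-3833) = 2898*(1/176) + 3099*(-1/3833) = 1449/88 - 3099/3833 = 5281305/337304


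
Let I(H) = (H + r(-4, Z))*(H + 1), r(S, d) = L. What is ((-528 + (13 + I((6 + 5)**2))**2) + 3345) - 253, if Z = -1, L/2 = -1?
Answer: 211152525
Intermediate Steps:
L = -2 (L = 2*(-1) = -2)
r(S, d) = -2
I(H) = (1 + H)*(-2 + H) (I(H) = (H - 2)*(H + 1) = (-2 + H)*(1 + H) = (1 + H)*(-2 + H))
((-528 + (13 + I((6 + 5)**2))**2) + 3345) - 253 = ((-528 + (13 + (-2 + ((6 + 5)**2)**2 - (6 + 5)**2))**2) + 3345) - 253 = ((-528 + (13 + (-2 + (11**2)**2 - 1*11**2))**2) + 3345) - 253 = ((-528 + (13 + (-2 + 121**2 - 1*121))**2) + 3345) - 253 = ((-528 + (13 + (-2 + 14641 - 121))**2) + 3345) - 253 = ((-528 + (13 + 14518)**2) + 3345) - 253 = ((-528 + 14531**2) + 3345) - 253 = ((-528 + 211149961) + 3345) - 253 = (211149433 + 3345) - 253 = 211152778 - 253 = 211152525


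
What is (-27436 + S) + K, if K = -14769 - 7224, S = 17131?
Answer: -32298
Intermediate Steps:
K = -21993
(-27436 + S) + K = (-27436 + 17131) - 21993 = -10305 - 21993 = -32298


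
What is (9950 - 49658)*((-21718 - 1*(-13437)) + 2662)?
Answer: 223119252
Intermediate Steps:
(9950 - 49658)*((-21718 - 1*(-13437)) + 2662) = -39708*((-21718 + 13437) + 2662) = -39708*(-8281 + 2662) = -39708*(-5619) = 223119252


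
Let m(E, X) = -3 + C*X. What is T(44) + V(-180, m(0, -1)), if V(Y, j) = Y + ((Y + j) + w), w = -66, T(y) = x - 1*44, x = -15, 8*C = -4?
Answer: -975/2 ≈ -487.50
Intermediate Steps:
C = -1/2 (C = (1/8)*(-4) = -1/2 ≈ -0.50000)
T(y) = -59 (T(y) = -15 - 1*44 = -15 - 44 = -59)
m(E, X) = -3 - X/2
V(Y, j) = -66 + j + 2*Y (V(Y, j) = Y + ((Y + j) - 66) = Y + (-66 + Y + j) = -66 + j + 2*Y)
T(44) + V(-180, m(0, -1)) = -59 + (-66 + (-3 - 1/2*(-1)) + 2*(-180)) = -59 + (-66 + (-3 + 1/2) - 360) = -59 + (-66 - 5/2 - 360) = -59 - 857/2 = -975/2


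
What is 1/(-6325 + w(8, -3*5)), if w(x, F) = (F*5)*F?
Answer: -1/5200 ≈ -0.00019231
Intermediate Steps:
w(x, F) = 5*F² (w(x, F) = (5*F)*F = 5*F²)
1/(-6325 + w(8, -3*5)) = 1/(-6325 + 5*(-3*5)²) = 1/(-6325 + 5*(-15)²) = 1/(-6325 + 5*225) = 1/(-6325 + 1125) = 1/(-5200) = -1/5200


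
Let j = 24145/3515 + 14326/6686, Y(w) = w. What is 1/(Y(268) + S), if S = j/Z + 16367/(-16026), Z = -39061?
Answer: 1471160980014594/392768338999663933 ≈ 0.0037456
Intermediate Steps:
j = 21178936/2350129 (j = 24145*(1/3515) + 14326*(1/6686) = 4829/703 + 7163/3343 = 21178936/2350129 ≈ 9.0118)
S = -1502803644247259/1471160980014594 (S = (21178936/2350129)/(-39061) + 16367/(-16026) = (21178936/2350129)*(-1/39061) + 16367*(-1/16026) = -21178936/91798388869 - 16367/16026 = -1502803644247259/1471160980014594 ≈ -1.0215)
1/(Y(268) + S) = 1/(268 - 1502803644247259/1471160980014594) = 1/(392768338999663933/1471160980014594) = 1471160980014594/392768338999663933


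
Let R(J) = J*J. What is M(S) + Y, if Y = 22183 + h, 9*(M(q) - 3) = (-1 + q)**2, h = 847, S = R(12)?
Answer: 227746/9 ≈ 25305.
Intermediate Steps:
R(J) = J**2
S = 144 (S = 12**2 = 144)
M(q) = 3 + (-1 + q)**2/9
Y = 23030 (Y = 22183 + 847 = 23030)
M(S) + Y = (3 + (-1 + 144)**2/9) + 23030 = (3 + (1/9)*143**2) + 23030 = (3 + (1/9)*20449) + 23030 = (3 + 20449/9) + 23030 = 20476/9 + 23030 = 227746/9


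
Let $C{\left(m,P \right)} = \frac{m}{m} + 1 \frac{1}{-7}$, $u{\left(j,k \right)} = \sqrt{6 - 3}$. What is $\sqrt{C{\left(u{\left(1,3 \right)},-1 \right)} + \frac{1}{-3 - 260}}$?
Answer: $\frac{\sqrt{2892211}}{1841} \approx 0.92376$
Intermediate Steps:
$u{\left(j,k \right)} = \sqrt{3}$
$C{\left(m,P \right)} = \frac{6}{7}$ ($C{\left(m,P \right)} = 1 + 1 \left(- \frac{1}{7}\right) = 1 - \frac{1}{7} = \frac{6}{7}$)
$\sqrt{C{\left(u{\left(1,3 \right)},-1 \right)} + \frac{1}{-3 - 260}} = \sqrt{\frac{6}{7} + \frac{1}{-3 - 260}} = \sqrt{\frac{6}{7} + \frac{1}{-263}} = \sqrt{\frac{6}{7} - \frac{1}{263}} = \sqrt{\frac{1571}{1841}} = \frac{\sqrt{2892211}}{1841}$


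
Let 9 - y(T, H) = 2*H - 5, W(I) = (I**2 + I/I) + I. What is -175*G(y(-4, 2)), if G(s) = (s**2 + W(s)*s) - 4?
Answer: -211050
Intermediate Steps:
W(I) = 1 + I + I**2 (W(I) = (I**2 + 1) + I = (1 + I**2) + I = 1 + I + I**2)
y(T, H) = 14 - 2*H (y(T, H) = 9 - (2*H - 5) = 9 - (-5 + 2*H) = 9 + (5 - 2*H) = 14 - 2*H)
G(s) = -4 + s**2 + s*(1 + s + s**2) (G(s) = (s**2 + (1 + s + s**2)*s) - 4 = (s**2 + s*(1 + s + s**2)) - 4 = -4 + s**2 + s*(1 + s + s**2))
-175*G(y(-4, 2)) = -175*(-4 + (14 - 2*2) + (14 - 2*2)**3 + 2*(14 - 2*2)**2) = -175*(-4 + (14 - 4) + (14 - 4)**3 + 2*(14 - 4)**2) = -175*(-4 + 10 + 10**3 + 2*10**2) = -175*(-4 + 10 + 1000 + 2*100) = -175*(-4 + 10 + 1000 + 200) = -175*1206 = -211050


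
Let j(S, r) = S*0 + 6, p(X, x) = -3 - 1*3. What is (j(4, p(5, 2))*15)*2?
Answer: 180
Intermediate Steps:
p(X, x) = -6 (p(X, x) = -3 - 3 = -6)
j(S, r) = 6 (j(S, r) = 0 + 6 = 6)
(j(4, p(5, 2))*15)*2 = (6*15)*2 = 90*2 = 180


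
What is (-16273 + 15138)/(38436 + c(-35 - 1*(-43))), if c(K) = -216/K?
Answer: -1135/38409 ≈ -0.029550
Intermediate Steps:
(-16273 + 15138)/(38436 + c(-35 - 1*(-43))) = (-16273 + 15138)/(38436 - 216/(-35 - 1*(-43))) = -1135/(38436 - 216/(-35 + 43)) = -1135/(38436 - 216/8) = -1135/(38436 - 216*⅛) = -1135/(38436 - 27) = -1135/38409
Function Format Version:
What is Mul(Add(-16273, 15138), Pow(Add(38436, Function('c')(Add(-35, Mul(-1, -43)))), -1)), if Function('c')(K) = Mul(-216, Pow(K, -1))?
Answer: Rational(-1135, 38409) ≈ -0.029550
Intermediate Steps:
Mul(Add(-16273, 15138), Pow(Add(38436, Function('c')(Add(-35, Mul(-1, -43)))), -1)) = Mul(Add(-16273, 15138), Pow(Add(38436, Mul(-216, Pow(Add(-35, Mul(-1, -43)), -1))), -1)) = Mul(-1135, Pow(Add(38436, Mul(-216, Pow(Add(-35, 43), -1))), -1)) = Mul(-1135, Pow(Add(38436, Mul(-216, Pow(8, -1))), -1)) = Mul(-1135, Pow(Add(38436, Mul(-216, Rational(1, 8))), -1)) = Mul(-1135, Pow(Add(38436, -27), -1)) = Mul(-1135, Pow(38409, -1)) = Mul(-1135, Rational(1, 38409)) = Rational(-1135, 38409)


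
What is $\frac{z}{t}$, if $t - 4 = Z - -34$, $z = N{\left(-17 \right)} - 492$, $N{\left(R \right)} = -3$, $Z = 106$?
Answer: $- \frac{55}{16} \approx -3.4375$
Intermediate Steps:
$z = -495$ ($z = -3 - 492 = -495$)
$t = 144$ ($t = 4 + \left(106 - -34\right) = 4 + \left(106 + 34\right) = 4 + 140 = 144$)
$\frac{z}{t} = - \frac{495}{144} = \left(-495\right) \frac{1}{144} = - \frac{55}{16}$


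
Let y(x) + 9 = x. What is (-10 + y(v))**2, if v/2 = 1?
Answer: 289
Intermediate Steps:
v = 2 (v = 2*1 = 2)
y(x) = -9 + x
(-10 + y(v))**2 = (-10 + (-9 + 2))**2 = (-10 - 7)**2 = (-17)**2 = 289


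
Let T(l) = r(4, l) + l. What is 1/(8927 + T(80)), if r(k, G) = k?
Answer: 1/9011 ≈ 0.00011098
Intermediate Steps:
T(l) = 4 + l
1/(8927 + T(80)) = 1/(8927 + (4 + 80)) = 1/(8927 + 84) = 1/9011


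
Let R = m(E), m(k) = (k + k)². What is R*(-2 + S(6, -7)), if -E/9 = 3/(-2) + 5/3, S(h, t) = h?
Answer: 36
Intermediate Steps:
E = -3/2 (E = -9*(3/(-2) + 5/3) = -9*(3*(-½) + 5*(⅓)) = -9*(-3/2 + 5/3) = -9*⅙ = -3/2 ≈ -1.5000)
m(k) = 4*k² (m(k) = (2*k)² = 4*k²)
R = 9 (R = 4*(-3/2)² = 4*(9/4) = 9)
R*(-2 + S(6, -7)) = 9*(-2 + 6) = 9*4 = 36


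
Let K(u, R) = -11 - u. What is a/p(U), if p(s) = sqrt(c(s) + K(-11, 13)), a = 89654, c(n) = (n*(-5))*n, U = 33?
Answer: -89654*I*sqrt(5)/165 ≈ -1215.0*I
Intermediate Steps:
c(n) = -5*n**2 (c(n) = (-5*n)*n = -5*n**2)
p(s) = sqrt(5)*sqrt(-s**2) (p(s) = sqrt(-5*s**2 + (-11 - 1*(-11))) = sqrt(-5*s**2 + (-11 + 11)) = sqrt(-5*s**2 + 0) = sqrt(-5*s**2) = sqrt(5)*sqrt(-s**2))
a/p(U) = 89654/((sqrt(5)*sqrt(-1*33**2))) = 89654/((sqrt(5)*sqrt(-1*1089))) = 89654/((sqrt(5)*sqrt(-1089))) = 89654/((sqrt(5)*(33*I))) = 89654/((33*I*sqrt(5))) = 89654*(-I*sqrt(5)/165) = -89654*I*sqrt(5)/165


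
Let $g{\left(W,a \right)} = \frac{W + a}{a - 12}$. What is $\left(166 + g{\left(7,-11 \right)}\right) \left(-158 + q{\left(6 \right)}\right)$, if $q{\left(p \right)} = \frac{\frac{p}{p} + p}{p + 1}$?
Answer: $- \frac{600054}{23} \approx -26089.0$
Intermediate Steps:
$q{\left(p \right)} = 1$ ($q{\left(p \right)} = \frac{1 + p}{1 + p} = 1$)
$g{\left(W,a \right)} = \frac{W + a}{-12 + a}$
$\left(166 + g{\left(7,-11 \right)}\right) \left(-158 + q{\left(6 \right)}\right) = \left(166 + \frac{7 - 11}{-12 - 11}\right) \left(-158 + 1\right) = \left(166 + \frac{1}{-23} \left(-4\right)\right) \left(-157\right) = \left(166 - - \frac{4}{23}\right) \left(-157\right) = \left(166 + \frac{4}{23}\right) \left(-157\right) = \frac{3822}{23} \left(-157\right) = - \frac{600054}{23}$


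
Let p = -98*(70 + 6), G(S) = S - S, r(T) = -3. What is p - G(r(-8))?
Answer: -7448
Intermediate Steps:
G(S) = 0
p = -7448 (p = -98*76 = -7448)
p - G(r(-8)) = -7448 - 1*0 = -7448 + 0 = -7448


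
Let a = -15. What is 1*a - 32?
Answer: -47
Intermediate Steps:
1*a - 32 = 1*(-15) - 32 = -15 - 32 = -47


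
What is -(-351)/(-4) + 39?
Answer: -195/4 ≈ -48.750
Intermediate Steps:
-(-351)/(-4) + 39 = -(-351)*(-1)/4 + 39 = -27*13/4 + 39 = -351/4 + 39 = -195/4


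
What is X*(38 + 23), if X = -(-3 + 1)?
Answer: 122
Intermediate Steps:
X = 2 (X = -1*(-2) = 2)
X*(38 + 23) = 2*(38 + 23) = 2*61 = 122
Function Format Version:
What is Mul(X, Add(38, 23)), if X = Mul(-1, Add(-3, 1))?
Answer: 122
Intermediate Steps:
X = 2 (X = Mul(-1, -2) = 2)
Mul(X, Add(38, 23)) = Mul(2, Add(38, 23)) = Mul(2, 61) = 122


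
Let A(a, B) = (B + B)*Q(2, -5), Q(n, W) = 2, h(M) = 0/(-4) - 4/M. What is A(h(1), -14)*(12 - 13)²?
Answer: -56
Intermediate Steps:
h(M) = -4/M (h(M) = 0*(-¼) - 4/M = 0 - 4/M = -4/M)
A(a, B) = 4*B (A(a, B) = (B + B)*2 = (2*B)*2 = 4*B)
A(h(1), -14)*(12 - 13)² = (4*(-14))*(12 - 13)² = -56*(-1)² = -56*1 = -56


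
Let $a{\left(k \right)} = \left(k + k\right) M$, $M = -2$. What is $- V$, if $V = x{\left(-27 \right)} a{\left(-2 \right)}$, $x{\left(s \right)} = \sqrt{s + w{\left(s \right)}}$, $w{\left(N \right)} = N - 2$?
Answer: $- 16 i \sqrt{14} \approx - 59.867 i$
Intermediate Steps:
$w{\left(N \right)} = -2 + N$
$a{\left(k \right)} = - 4 k$ ($a{\left(k \right)} = \left(k + k\right) \left(-2\right) = 2 k \left(-2\right) = - 4 k$)
$x{\left(s \right)} = \sqrt{-2 + 2 s}$ ($x{\left(s \right)} = \sqrt{s + \left(-2 + s\right)} = \sqrt{-2 + 2 s}$)
$V = 16 i \sqrt{14}$ ($V = \sqrt{-2 + 2 \left(-27\right)} \left(\left(-4\right) \left(-2\right)\right) = \sqrt{-2 - 54} \cdot 8 = \sqrt{-56} \cdot 8 = 2 i \sqrt{14} \cdot 8 = 16 i \sqrt{14} \approx 59.867 i$)
$- V = - 16 i \sqrt{14}$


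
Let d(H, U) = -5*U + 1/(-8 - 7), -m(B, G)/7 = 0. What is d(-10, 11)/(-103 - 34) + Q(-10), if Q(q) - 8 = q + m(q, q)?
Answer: -3284/2055 ≈ -1.5981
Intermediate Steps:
m(B, G) = 0 (m(B, G) = -7*0 = 0)
Q(q) = 8 + q (Q(q) = 8 + (q + 0) = 8 + q)
d(H, U) = -1/15 - 5*U (d(H, U) = -5*U + 1/(-15) = -5*U - 1/15 = -1/15 - 5*U)
d(-10, 11)/(-103 - 34) + Q(-10) = (-1/15 - 5*11)/(-103 - 34) + (8 - 10) = (-1/15 - 55)/(-137) - 2 = -826/15*(-1/137) - 2 = 826/2055 - 2 = -3284/2055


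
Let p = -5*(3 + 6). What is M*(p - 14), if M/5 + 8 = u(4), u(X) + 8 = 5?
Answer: 3245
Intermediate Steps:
u(X) = -3 (u(X) = -8 + 5 = -3)
p = -45 (p = -5*9 = -45)
M = -55 (M = -40 + 5*(-3) = -40 - 15 = -55)
M*(p - 14) = -55*(-45 - 14) = -55*(-59) = 3245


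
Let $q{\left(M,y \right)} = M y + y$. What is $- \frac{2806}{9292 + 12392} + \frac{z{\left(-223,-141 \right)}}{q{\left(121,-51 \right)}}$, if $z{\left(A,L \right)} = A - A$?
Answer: $- \frac{1403}{10842} \approx -0.1294$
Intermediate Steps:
$q{\left(M,y \right)} = y + M y$
$z{\left(A,L \right)} = 0$
$- \frac{2806}{9292 + 12392} + \frac{z{\left(-223,-141 \right)}}{q{\left(121,-51 \right)}} = - \frac{2806}{9292 + 12392} + \frac{0}{\left(-51\right) \left(1 + 121\right)} = - \frac{2806}{21684} + \frac{0}{\left(-51\right) 122} = \left(-2806\right) \frac{1}{21684} + \frac{0}{-6222} = - \frac{1403}{10842} + 0 \left(- \frac{1}{6222}\right) = - \frac{1403}{10842} + 0 = - \frac{1403}{10842}$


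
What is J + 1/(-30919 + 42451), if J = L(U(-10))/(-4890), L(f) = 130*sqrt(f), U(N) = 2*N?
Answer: 1/11532 - 26*I*sqrt(5)/489 ≈ 8.6715e-5 - 0.11889*I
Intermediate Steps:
J = -26*I*sqrt(5)/489 (J = (130*sqrt(2*(-10)))/(-4890) = (130*sqrt(-20))*(-1/4890) = (130*(2*I*sqrt(5)))*(-1/4890) = (260*I*sqrt(5))*(-1/4890) = -26*I*sqrt(5)/489 ≈ -0.11889*I)
J + 1/(-30919 + 42451) = -26*I*sqrt(5)/489 + 1/(-30919 + 42451) = -26*I*sqrt(5)/489 + 1/11532 = 1/11532 - 26*I*sqrt(5)/489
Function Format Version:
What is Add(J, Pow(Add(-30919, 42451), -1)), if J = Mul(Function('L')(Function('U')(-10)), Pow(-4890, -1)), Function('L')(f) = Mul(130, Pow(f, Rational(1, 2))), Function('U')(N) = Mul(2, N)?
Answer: Add(Rational(1, 11532), Mul(Rational(-26, 489), I, Pow(5, Rational(1, 2)))) ≈ Add(8.6715e-5, Mul(-0.11889, I))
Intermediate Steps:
J = Mul(Rational(-26, 489), I, Pow(5, Rational(1, 2))) (J = Mul(Mul(130, Pow(Mul(2, -10), Rational(1, 2))), Pow(-4890, -1)) = Mul(Mul(130, Pow(-20, Rational(1, 2))), Rational(-1, 4890)) = Mul(Mul(130, Mul(2, I, Pow(5, Rational(1, 2)))), Rational(-1, 4890)) = Mul(Mul(260, I, Pow(5, Rational(1, 2))), Rational(-1, 4890)) = Mul(Rational(-26, 489), I, Pow(5, Rational(1, 2))) ≈ Mul(-0.11889, I))
Add(J, Pow(Add(-30919, 42451), -1)) = Add(Mul(Rational(-26, 489), I, Pow(5, Rational(1, 2))), Pow(Add(-30919, 42451), -1)) = Add(Mul(Rational(-26, 489), I, Pow(5, Rational(1, 2))), Pow(11532, -1)) = Add(Mul(Rational(-26, 489), I, Pow(5, Rational(1, 2))), Rational(1, 11532)) = Add(Rational(1, 11532), Mul(Rational(-26, 489), I, Pow(5, Rational(1, 2))))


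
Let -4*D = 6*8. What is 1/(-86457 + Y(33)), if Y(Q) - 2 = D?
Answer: -1/86467 ≈ -1.1565e-5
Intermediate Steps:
D = -12 (D = -3*8/2 = -¼*48 = -12)
Y(Q) = -10 (Y(Q) = 2 - 12 = -10)
1/(-86457 + Y(33)) = 1/(-86457 - 10) = 1/(-86467) = -1/86467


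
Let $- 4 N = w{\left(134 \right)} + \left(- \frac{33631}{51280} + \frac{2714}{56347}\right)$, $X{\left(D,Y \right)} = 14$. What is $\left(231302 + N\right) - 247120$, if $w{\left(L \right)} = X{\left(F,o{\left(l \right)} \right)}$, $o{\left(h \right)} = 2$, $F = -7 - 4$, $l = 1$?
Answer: $- \frac{182861505857723}{11557896640} \approx -15821.0$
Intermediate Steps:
$F = -11$ ($F = -7 - 4 = -11$)
$w{\left(L \right)} = 14$
$N = - \frac{38696806203}{11557896640}$ ($N = - \frac{14 + \left(- \frac{33631}{51280} + \frac{2714}{56347}\right)}{4} = - \frac{14 - \frac{1755832037}{2889474160}}{4} = \left(- \frac{1}{4}\right) \frac{38696806203}{2889474160} = - \frac{38696806203}{11557896640} \approx -3.3481$)
$\left(231302 + N\right) - 247120 = \left(231302 - \frac{38696806203}{11557896640}\right) - 247120 = \frac{2673325911819077}{11557896640} - 247120 = - \frac{182861505857723}{11557896640}$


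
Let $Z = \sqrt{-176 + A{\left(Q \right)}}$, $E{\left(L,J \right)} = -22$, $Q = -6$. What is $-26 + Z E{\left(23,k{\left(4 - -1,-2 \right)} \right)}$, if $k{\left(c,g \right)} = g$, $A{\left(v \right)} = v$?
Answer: $-26 - 22 i \sqrt{182} \approx -26.0 - 296.8 i$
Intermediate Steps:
$Z = i \sqrt{182}$ ($Z = \sqrt{-176 - 6} = \sqrt{-182} = i \sqrt{182} \approx 13.491 i$)
$-26 + Z E{\left(23,k{\left(4 - -1,-2 \right)} \right)} = -26 + i \sqrt{182} \left(-22\right) = -26 - 22 i \sqrt{182}$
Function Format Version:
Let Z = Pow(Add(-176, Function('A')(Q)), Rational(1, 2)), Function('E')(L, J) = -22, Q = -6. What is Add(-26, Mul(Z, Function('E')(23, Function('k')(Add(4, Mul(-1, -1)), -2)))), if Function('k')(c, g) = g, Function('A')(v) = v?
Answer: Add(-26, Mul(-22, I, Pow(182, Rational(1, 2)))) ≈ Add(-26.000, Mul(-296.80, I))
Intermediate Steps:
Z = Mul(I, Pow(182, Rational(1, 2))) (Z = Pow(Add(-176, -6), Rational(1, 2)) = Pow(-182, Rational(1, 2)) = Mul(I, Pow(182, Rational(1, 2))) ≈ Mul(13.491, I))
Add(-26, Mul(Z, Function('E')(23, Function('k')(Add(4, Mul(-1, -1)), -2)))) = Add(-26, Mul(Mul(I, Pow(182, Rational(1, 2))), -22)) = Add(-26, Mul(-22, I, Pow(182, Rational(1, 2))))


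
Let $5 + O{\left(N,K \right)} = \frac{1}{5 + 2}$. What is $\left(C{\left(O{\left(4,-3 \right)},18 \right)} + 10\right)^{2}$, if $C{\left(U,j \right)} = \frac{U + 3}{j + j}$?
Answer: $\frac{6285049}{63504} \approx 98.971$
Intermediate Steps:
$O{\left(N,K \right)} = - \frac{34}{7}$ ($O{\left(N,K \right)} = -5 + \frac{1}{5 + 2} = -5 + \frac{1}{7} = - \frac{34}{7}$)
$C{\left(U,j \right)} = \frac{3 + U}{2 j}$
$\left(C{\left(O{\left(4,-3 \right)},18 \right)} + 10\right)^{2} = \left(\frac{3 - \frac{34}{7}}{2 \cdot 18} + 10\right)^{2} = \left(\frac{1}{2} \cdot \frac{1}{18} \left(- \frac{13}{7}\right) + 10\right)^{2} = \left(- \frac{13}{252} + 10\right)^{2} = \left(\frac{2507}{252}\right)^{2} = \frac{6285049}{63504}$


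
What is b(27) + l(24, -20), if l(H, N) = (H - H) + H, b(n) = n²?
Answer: 753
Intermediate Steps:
l(H, N) = H (l(H, N) = 0 + H = H)
b(27) + l(24, -20) = 27² + 24 = 729 + 24 = 753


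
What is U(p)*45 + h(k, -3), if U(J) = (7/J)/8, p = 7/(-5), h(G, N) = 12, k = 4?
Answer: -129/8 ≈ -16.125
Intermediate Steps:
p = -7/5 (p = 7*(-⅕) = -7/5 ≈ -1.4000)
U(J) = 7/(8*J) (U(J) = (7/J)*(⅛) = 7/(8*J))
U(p)*45 + h(k, -3) = (7/(8*(-7/5)))*45 + 12 = ((7/8)*(-5/7))*45 + 12 = -5/8*45 + 12 = -225/8 + 12 = -129/8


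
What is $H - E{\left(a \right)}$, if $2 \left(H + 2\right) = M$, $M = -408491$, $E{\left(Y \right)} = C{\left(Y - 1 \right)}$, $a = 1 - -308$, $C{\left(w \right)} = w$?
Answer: $- \frac{409111}{2} \approx -2.0456 \cdot 10^{5}$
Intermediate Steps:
$a = 309$ ($a = 1 + 308 = 309$)
$E{\left(Y \right)} = -1 + Y$ ($E{\left(Y \right)} = Y - 1 = -1 + Y$)
$H = - \frac{408495}{2}$ ($H = -2 + \frac{1}{2} \left(-408491\right) = -2 - \frac{408491}{2} = - \frac{408495}{2} \approx -2.0425 \cdot 10^{5}$)
$H - E{\left(a \right)} = - \frac{408495}{2} - \left(-1 + 309\right) = - \frac{408495}{2} - 308 = - \frac{409111}{2}$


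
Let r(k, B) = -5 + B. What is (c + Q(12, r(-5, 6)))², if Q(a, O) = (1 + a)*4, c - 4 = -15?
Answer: 1681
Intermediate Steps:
c = -11 (c = 4 - 15 = -11)
Q(a, O) = 4 + 4*a
(c + Q(12, r(-5, 6)))² = (-11 + (4 + 4*12))² = (-11 + (4 + 48))² = (-11 + 52)² = 41² = 1681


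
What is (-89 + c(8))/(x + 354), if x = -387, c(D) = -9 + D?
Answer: 30/11 ≈ 2.7273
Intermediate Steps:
(-89 + c(8))/(x + 354) = (-89 + (-9 + 8))/(-387 + 354) = (-89 - 1)/(-33) = -90*(-1/33) = 30/11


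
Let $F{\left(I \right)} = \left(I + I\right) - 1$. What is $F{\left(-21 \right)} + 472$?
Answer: $429$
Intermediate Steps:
$F{\left(I \right)} = -1 + 2 I$ ($F{\left(I \right)} = 2 I - 1 = -1 + 2 I$)
$F{\left(-21 \right)} + 472 = \left(-1 + 2 \left(-21\right)\right) + 472 = \left(-1 - 42\right) + 472 = -43 + 472 = 429$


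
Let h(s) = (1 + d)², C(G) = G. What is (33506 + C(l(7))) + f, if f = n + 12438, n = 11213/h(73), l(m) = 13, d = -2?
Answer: 57170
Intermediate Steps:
h(s) = 1 (h(s) = (1 - 2)² = (-1)² = 1)
n = 11213 (n = 11213/1 = 11213*1 = 11213)
f = 23651 (f = 11213 + 12438 = 23651)
(33506 + C(l(7))) + f = (33506 + 13) + 23651 = 33519 + 23651 = 57170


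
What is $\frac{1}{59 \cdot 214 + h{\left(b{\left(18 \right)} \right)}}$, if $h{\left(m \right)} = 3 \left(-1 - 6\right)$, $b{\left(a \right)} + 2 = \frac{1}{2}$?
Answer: $\frac{1}{12605} \approx 7.9334 \cdot 10^{-5}$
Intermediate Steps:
$b{\left(a \right)} = - \frac{3}{2}$ ($b{\left(a \right)} = -2 + \frac{1}{2} = - \frac{3}{2}$)
$h{\left(m \right)} = -21$ ($h{\left(m \right)} = 3 \left(-7\right) = -21$)
$\frac{1}{59 \cdot 214 + h{\left(b{\left(18 \right)} \right)}} = \frac{1}{59 \cdot 214 - 21} = \frac{1}{12626 - 21} = \frac{1}{12605}$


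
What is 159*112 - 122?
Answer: 17686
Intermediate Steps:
159*112 - 122 = 17808 - 122 = 17686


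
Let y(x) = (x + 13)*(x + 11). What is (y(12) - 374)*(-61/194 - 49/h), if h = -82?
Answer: 226326/3977 ≈ 56.909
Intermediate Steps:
y(x) = (11 + x)*(13 + x) (y(x) = (13 + x)*(11 + x) = (11 + x)*(13 + x))
(y(12) - 374)*(-61/194 - 49/h) = ((143 + 12**2 + 24*12) - 374)*(-61/194 - 49/(-82)) = ((143 + 144 + 288) - 374)*(-61*1/194 - 49*(-1/82)) = (575 - 374)*(-61/194 + 49/82) = 201*(1126/3977) = 226326/3977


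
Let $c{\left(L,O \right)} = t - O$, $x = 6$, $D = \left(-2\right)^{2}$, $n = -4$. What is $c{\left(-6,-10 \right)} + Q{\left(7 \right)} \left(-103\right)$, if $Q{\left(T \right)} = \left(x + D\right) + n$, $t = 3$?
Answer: $-605$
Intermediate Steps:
$D = 4$
$c{\left(L,O \right)} = 3 - O$
$Q{\left(T \right)} = 6$ ($Q{\left(T \right)} = \left(6 + 4\right) - 4 = 10 - 4 = 6$)
$c{\left(-6,-10 \right)} + Q{\left(7 \right)} \left(-103\right) = \left(3 - -10\right) + 6 \left(-103\right) = \left(3 + 10\right) - 618 = 13 - 618 = -605$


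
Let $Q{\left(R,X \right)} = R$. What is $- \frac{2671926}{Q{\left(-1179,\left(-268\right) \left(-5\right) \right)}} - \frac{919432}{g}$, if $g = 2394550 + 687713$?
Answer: $\frac{914943848690}{403776453} \approx 2266.0$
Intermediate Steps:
$g = 3082263$
$- \frac{2671926}{Q{\left(-1179,\left(-268\right) \left(-5\right) \right)}} - \frac{919432}{g} = - \frac{2671926}{-1179} - \frac{919432}{3082263} = \left(-2671926\right) \left(- \frac{1}{1179}\right) - \frac{919432}{3082263} = \frac{890642}{393} - \frac{919432}{3082263} = \frac{914943848690}{403776453}$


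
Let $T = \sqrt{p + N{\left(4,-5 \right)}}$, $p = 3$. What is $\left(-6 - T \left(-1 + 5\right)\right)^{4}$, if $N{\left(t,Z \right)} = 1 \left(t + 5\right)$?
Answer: $79632 + 43776 \sqrt{3} \approx 1.5545 \cdot 10^{5}$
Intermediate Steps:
$N{\left(t,Z \right)} = 5 + t$ ($N{\left(t,Z \right)} = 1 \left(5 + t\right) = 5 + t$)
$T = 2 \sqrt{3}$ ($T = \sqrt{3 + \left(5 + 4\right)} = \sqrt{3 + 9} = \sqrt{12} = 2 \sqrt{3} \approx 3.4641$)
$\left(-6 - T \left(-1 + 5\right)\right)^{4} = \left(-6 - 2 \sqrt{3} \left(-1 + 5\right)\right)^{4} = \left(-6 - 2 \sqrt{3} \cdot 4\right)^{4} = \left(-6 - 8 \sqrt{3}\right)^{4}$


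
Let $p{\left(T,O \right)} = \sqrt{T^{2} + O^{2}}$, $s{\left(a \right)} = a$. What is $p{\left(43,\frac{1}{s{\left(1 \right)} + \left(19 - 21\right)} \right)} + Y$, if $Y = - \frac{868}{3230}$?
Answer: $- \frac{434}{1615} + 5 \sqrt{74} \approx 42.743$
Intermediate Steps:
$Y = - \frac{434}{1615}$ ($Y = \left(-868\right) \frac{1}{3230} = - \frac{434}{1615} \approx -0.26873$)
$p{\left(T,O \right)} = \sqrt{O^{2} + T^{2}}$
$p{\left(43,\frac{1}{s{\left(1 \right)} + \left(19 - 21\right)} \right)} + Y = \sqrt{\left(\frac{1}{1 + \left(19 - 21\right)}\right)^{2} + 43^{2}} - \frac{434}{1615} = \sqrt{\left(\frac{1}{1 + \left(19 - 21\right)}\right)^{2} + 1849} - \frac{434}{1615} = \sqrt{\left(\frac{1}{1 - 2}\right)^{2} + 1849} - \frac{434}{1615} = \sqrt{\left(\frac{1}{-1}\right)^{2} + 1849} - \frac{434}{1615} = \sqrt{\left(-1\right)^{2} + 1849} - \frac{434}{1615} = \sqrt{1 + 1849} - \frac{434}{1615} = \sqrt{1850} - \frac{434}{1615} = 5 \sqrt{74} - \frac{434}{1615} = - \frac{434}{1615} + 5 \sqrt{74}$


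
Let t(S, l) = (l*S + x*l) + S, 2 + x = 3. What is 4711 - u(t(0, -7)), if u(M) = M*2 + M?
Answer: 4732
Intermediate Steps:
x = 1 (x = -2 + 3 = 1)
t(S, l) = S + l + S*l (t(S, l) = (l*S + 1*l) + S = (S*l + l) + S = (l + S*l) + S = S + l + S*l)
u(M) = 3*M (u(M) = 2*M + M = 3*M)
4711 - u(t(0, -7)) = 4711 - 3*(0 - 7 + 0*(-7)) = 4711 - 3*(0 - 7 + 0) = 4711 - 3*(-7) = 4711 - 1*(-21) = 4711 + 21 = 4732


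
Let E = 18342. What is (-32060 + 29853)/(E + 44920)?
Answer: -2207/63262 ≈ -0.034887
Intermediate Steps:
(-32060 + 29853)/(E + 44920) = (-32060 + 29853)/(18342 + 44920) = -2207/63262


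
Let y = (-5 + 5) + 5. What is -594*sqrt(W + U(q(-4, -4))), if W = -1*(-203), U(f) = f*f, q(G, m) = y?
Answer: -1188*sqrt(57) ≈ -8969.2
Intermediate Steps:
y = 5 (y = 0 + 5 = 5)
q(G, m) = 5
U(f) = f**2
W = 203
-594*sqrt(W + U(q(-4, -4))) = -594*sqrt(203 + 5**2) = -594*sqrt(203 + 25) = -1188*sqrt(57)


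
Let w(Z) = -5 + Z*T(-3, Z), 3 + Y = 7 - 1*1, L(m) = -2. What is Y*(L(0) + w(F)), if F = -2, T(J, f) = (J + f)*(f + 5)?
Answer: 69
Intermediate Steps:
T(J, f) = (5 + f)*(J + f) (T(J, f) = (J + f)*(5 + f) = (5 + f)*(J + f))
Y = 3 (Y = -3 + (7 - 1*1) = -3 + (7 - 1) = -3 + 6 = 3)
w(Z) = -5 + Z*(-15 + Z**2 + 2*Z) (w(Z) = -5 + Z*(Z**2 + 5*(-3) + 5*Z - 3*Z) = -5 + Z*(Z**2 - 15 + 5*Z - 3*Z) = -5 + Z*(-15 + Z**2 + 2*Z))
Y*(L(0) + w(F)) = 3*(-2 + (-5 - 2*(-15 + (-2)**2 + 2*(-2)))) = 3*(-2 + (-5 - 2*(-15 + 4 - 4))) = 3*(-2 + (-5 - 2*(-15))) = 3*(-2 + (-5 + 30)) = 3*(-2 + 25) = 3*23 = 69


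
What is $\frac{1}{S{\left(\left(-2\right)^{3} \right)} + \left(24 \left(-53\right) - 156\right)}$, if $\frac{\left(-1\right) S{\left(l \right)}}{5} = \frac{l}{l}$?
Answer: $- \frac{1}{1433} \approx -0.00069784$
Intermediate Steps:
$S{\left(l \right)} = -5$ ($S{\left(l \right)} = - 5 \frac{l}{l} = \left(-5\right) 1 = -5$)
$\frac{1}{S{\left(\left(-2\right)^{3} \right)} + \left(24 \left(-53\right) - 156\right)} = \frac{1}{-5 + \left(24 \left(-53\right) - 156\right)} = \frac{1}{-5 - 1428} = \frac{1}{-1433} = - \frac{1}{1433}$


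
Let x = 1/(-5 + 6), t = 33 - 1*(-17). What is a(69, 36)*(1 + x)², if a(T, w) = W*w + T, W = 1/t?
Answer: 6972/25 ≈ 278.88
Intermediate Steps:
t = 50 (t = 33 + 17 = 50)
W = 1/50 ≈ 0.020000
x = 1 (x = 1/1 = 1)
a(T, w) = T + w/50 (a(T, w) = w/50 + T = T + w/50)
a(69, 36)*(1 + x)² = (69 + (1/50)*36)*(1 + 1)² = (69 + 18/25)*2² = (1743/25)*4 = 6972/25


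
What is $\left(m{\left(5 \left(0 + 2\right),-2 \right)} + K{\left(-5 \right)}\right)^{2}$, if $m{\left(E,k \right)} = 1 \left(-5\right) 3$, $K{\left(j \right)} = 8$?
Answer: $49$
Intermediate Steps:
$m{\left(E,k \right)} = -15$ ($m{\left(E,k \right)} = \left(-5\right) 3 = -15$)
$\left(m{\left(5 \left(0 + 2\right),-2 \right)} + K{\left(-5 \right)}\right)^{2} = \left(-15 + 8\right)^{2} = \left(-7\right)^{2} = 49$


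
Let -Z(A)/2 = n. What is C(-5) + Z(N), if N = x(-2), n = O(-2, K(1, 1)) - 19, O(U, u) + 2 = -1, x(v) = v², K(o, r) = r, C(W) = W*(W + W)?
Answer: 94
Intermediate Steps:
C(W) = 2*W² (C(W) = W*(2*W) = 2*W²)
O(U, u) = -3 (O(U, u) = -2 - 1 = -3)
n = -22 (n = -3 - 19 = -22)
N = 4 (N = (-2)² = 4)
Z(A) = 44 (Z(A) = -2*(-22) = 44)
C(-5) + Z(N) = 2*(-5)² + 44 = 2*25 + 44 = 50 + 44 = 94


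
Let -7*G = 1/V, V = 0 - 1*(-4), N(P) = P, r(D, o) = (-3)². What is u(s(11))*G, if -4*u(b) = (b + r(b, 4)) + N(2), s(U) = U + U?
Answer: 33/112 ≈ 0.29464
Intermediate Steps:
r(D, o) = 9
V = 4 (V = 0 + 4 = 4)
s(U) = 2*U
u(b) = -11/4 - b/4 (u(b) = -((b + 9) + 2)/4 = -((9 + b) + 2)/4 = -(11 + b)/4 = -11/4 - b/4)
G = -1/28 (G = -⅐/4 = -⅐*¼ = -1/28 ≈ -0.035714)
u(s(11))*G = (-11/4 - 11/2)*(-1/28) = -33/4*(-1/28) = 33/112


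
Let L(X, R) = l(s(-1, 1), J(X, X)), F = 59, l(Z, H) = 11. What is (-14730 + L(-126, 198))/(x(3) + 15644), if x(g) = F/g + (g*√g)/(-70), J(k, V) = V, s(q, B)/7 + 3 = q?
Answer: -10167409776300/10819954996657 - 27818910*√3/10819954996657 ≈ -0.93970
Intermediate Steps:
s(q, B) = -21 + 7*q
L(X, R) = 11
x(g) = 59/g - g^(3/2)/70 (x(g) = 59/g + (g*√g)/(-70) = 59/g + g^(3/2)*(-1/70) = 59/g - g^(3/2)/70)
(-14730 + L(-126, 198))/(x(3) + 15644) = (-14730 + 11)/((1/70)*(4130 - 3^(5/2))/3 + 15644) = -14719/((1/70)*(⅓)*(4130 - 9*√3) + 15644) = -14719/((59/3 - 3*√3/70) + 15644) = -14719/(46991/3 - 3*√3/70)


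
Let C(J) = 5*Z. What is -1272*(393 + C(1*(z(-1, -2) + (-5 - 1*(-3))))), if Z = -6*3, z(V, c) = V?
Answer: -385416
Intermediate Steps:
Z = -18
C(J) = -90 (C(J) = 5*(-18) = -90)
-1272*(393 + C(1*(z(-1, -2) + (-5 - 1*(-3))))) = -1272*(393 - 90) = -1272*303 = -385416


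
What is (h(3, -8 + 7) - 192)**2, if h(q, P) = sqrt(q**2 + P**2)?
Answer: (192 - sqrt(10))**2 ≈ 35660.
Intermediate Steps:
h(q, P) = sqrt(P**2 + q**2)
(h(3, -8 + 7) - 192)**2 = (sqrt((-8 + 7)**2 + 3**2) - 192)**2 = (sqrt((-1)**2 + 9) - 192)**2 = (sqrt(1 + 9) - 192)**2 = (sqrt(10) - 192)**2 = (-192 + sqrt(10))**2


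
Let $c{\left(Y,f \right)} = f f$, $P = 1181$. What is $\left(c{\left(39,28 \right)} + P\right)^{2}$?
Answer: $3861225$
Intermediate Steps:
$c{\left(Y,f \right)} = f^{2}$
$\left(c{\left(39,28 \right)} + P\right)^{2} = \left(28^{2} + 1181\right)^{2} = \left(784 + 1181\right)^{2} = 1965^{2} = 3861225$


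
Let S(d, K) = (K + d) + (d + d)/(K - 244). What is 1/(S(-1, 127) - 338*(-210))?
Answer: 117/8319404 ≈ 1.4064e-5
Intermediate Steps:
S(d, K) = K + d + 2*d/(-244 + K) (S(d, K) = (K + d) + (2*d)/(-244 + K) = (K + d) + 2*d/(-244 + K) = K + d + 2*d/(-244 + K))
1/(S(-1, 127) - 338*(-210)) = 1/((127**2 - 244*127 - 242*(-1) + 127*(-1))/(-244 + 127) - 338*(-210)) = 1/((16129 - 30988 + 242 - 127)/(-117) + 70980) = 1/(-1/117*(-14744) + 70980) = 1/(14744/117 + 70980) = 1/(8319404/117) = 117/8319404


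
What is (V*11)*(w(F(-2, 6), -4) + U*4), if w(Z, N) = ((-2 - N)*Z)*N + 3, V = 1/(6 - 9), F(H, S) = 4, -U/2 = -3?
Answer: 55/3 ≈ 18.333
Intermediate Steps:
U = 6 (U = -2*(-3) = 6)
V = -1/3 (V = 1/(-3) = -1/3 ≈ -0.33333)
w(Z, N) = 3 + N*Z*(-2 - N) (w(Z, N) = (Z*(-2 - N))*N + 3 = N*Z*(-2 - N) + 3 = 3 + N*Z*(-2 - N))
(V*11)*(w(F(-2, 6), -4) + U*4) = (-1/3*11)*((3 - 1*4*(-4)**2 - 2*(-4)*4) + 6*4) = -11*((3 - 1*4*16 + 32) + 24)/3 = -11*((3 - 64 + 32) + 24)/3 = -11*(-29 + 24)/3 = -11/3*(-5) = 55/3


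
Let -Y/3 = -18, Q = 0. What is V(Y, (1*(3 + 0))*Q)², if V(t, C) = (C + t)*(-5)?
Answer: 72900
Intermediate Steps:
Y = 54 (Y = -3*(-18) = 54)
V(t, C) = -5*C - 5*t
V(Y, (1*(3 + 0))*Q)² = (-5*1*(3 + 0)*0 - 5*54)² = (-5*1*3*0 - 270)² = (-15*0 - 270)² = (-5*0 - 270)² = (0 - 270)² = (-270)² = 72900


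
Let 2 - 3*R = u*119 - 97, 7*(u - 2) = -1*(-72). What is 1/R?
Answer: -3/1363 ≈ -0.0022010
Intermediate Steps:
u = 86/7 (u = 2 + (-1*(-72))/7 = 2 + (1/7)*72 = 2 + 72/7 = 86/7 ≈ 12.286)
R = -1363/3 (R = 2/3 - ((86/7)*119 - 97)/3 = 2/3 - (1462 - 97)/3 = 2/3 - 1/3*1365 = 2/3 - 455 = -1363/3 ≈ -454.33)
1/R = 1/(-1363/3) = -3/1363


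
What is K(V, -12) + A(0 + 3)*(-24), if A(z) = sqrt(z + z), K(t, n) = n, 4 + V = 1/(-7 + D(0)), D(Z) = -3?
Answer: -12 - 24*sqrt(6) ≈ -70.788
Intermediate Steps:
V = -41/10 (V = -4 + 1/(-7 - 3) = -4 + 1/(-10) = -4 - 1/10 = -41/10 ≈ -4.1000)
A(z) = sqrt(2)*sqrt(z) (A(z) = sqrt(2*z) = sqrt(2)*sqrt(z))
K(V, -12) + A(0 + 3)*(-24) = -12 + (sqrt(2)*sqrt(0 + 3))*(-24) = -12 + (sqrt(2)*sqrt(3))*(-24) = -12 + sqrt(6)*(-24) = -12 - 24*sqrt(6)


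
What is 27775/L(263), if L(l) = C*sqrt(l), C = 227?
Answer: 27775*sqrt(263)/59701 ≈ 7.5448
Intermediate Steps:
L(l) = 227*sqrt(l)
27775/L(263) = 27775/((227*sqrt(263))) = 27775*(sqrt(263)/59701) = 27775*sqrt(263)/59701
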